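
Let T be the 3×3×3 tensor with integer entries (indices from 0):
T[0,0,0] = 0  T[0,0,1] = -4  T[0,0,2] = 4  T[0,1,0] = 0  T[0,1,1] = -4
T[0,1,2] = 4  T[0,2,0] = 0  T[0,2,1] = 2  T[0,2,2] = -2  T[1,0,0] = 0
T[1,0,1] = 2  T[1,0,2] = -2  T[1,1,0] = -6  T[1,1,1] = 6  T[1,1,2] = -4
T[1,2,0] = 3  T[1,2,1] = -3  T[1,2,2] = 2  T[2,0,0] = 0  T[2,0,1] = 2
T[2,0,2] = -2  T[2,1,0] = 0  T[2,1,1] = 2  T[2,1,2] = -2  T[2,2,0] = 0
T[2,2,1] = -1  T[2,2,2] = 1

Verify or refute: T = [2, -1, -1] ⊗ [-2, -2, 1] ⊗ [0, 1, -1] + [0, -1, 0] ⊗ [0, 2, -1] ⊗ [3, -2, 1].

Reconstruct entrywise from the claimed factors. For example, T[2,2,1] = -1 and Σₗ aₗ[2]bₗ[2]cₗ[1] = (-1)·(1)·(1) + (0)·(-1)·(-2) = -1; checking all 27 entries, every one matches. The claim holds.

Yes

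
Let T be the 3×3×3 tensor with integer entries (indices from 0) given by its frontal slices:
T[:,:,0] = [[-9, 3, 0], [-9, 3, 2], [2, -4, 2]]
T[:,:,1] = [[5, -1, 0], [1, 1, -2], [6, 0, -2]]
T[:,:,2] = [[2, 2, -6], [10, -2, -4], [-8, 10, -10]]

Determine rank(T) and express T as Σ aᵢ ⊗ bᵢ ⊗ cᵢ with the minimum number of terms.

rank(T) = 3

Lower bound: the mode-2 unfolding of T (rows indexed by j, columns by (i,k) = (0,0), (0,1), (0,2), (1,0), (1,1), (1,2), (2,0), (2,1), (2,2)) is [[-9, 5, 2, -9, 1, 10, 2, 6, -8], [3, -1, 2, 3, 1, -2, -4, 0, 10], [0, 0, -6, 2, -2, -4, 2, -2, -10]].
There the 3×3 minor on rows j ∈ {0, 1, 2}, columns (i,k) ∈ {(0,0), (0,1), (0,2)} is det [[-9, 5, 2], [3, -1, 2], [0, 0, -6]] = 36 ≠ 0, so this unfolding has rank ≥ 3; CP rank is at least every unfolding rank, so rank(T) ≥ 3. (Flattening ranks never certify an upper bound on CP rank; for that we must actually write T with 3 rank-1 terms.)
Upper bound: T is a sum of 3 rank-1 terms, T = [1, 0, 1] ⊗ [2, -1, 1] ⊗ [-2, 2, -2] + [1, 1, 2] ⊗ [1, 1, -2] ⊗ [-1, 1, 2] + [1, 2, -2] ⊗ [2, -1, 0] ⊗ [-2, 0, 2] (one valid choice — decompositions are not unique — normalised so each a, b is primitive with positive first nonzero entry; check it by expanding all entries), so rank(T) ≤ 3.
These bounds meet, so rank(T) = 3.
Check entry T[1,1,1] = 1: (0)·(-1)·(2) + (1)·(1)·(1) + (2)·(-1)·(0) = 1.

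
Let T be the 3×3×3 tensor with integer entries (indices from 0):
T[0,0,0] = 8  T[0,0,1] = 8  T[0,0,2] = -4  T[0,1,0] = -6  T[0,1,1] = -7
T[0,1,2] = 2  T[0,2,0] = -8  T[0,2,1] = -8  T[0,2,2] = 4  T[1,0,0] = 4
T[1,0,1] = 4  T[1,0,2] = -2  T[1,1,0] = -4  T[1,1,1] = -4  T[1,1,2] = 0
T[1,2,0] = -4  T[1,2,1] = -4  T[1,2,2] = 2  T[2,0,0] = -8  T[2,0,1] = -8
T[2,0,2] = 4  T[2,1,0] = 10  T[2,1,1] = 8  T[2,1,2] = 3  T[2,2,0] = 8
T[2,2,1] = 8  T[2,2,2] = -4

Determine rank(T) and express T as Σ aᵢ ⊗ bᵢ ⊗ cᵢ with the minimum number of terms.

Lower bound: in the mode-1 unfolding of T (rows indexed by i, columns by (j,k)) the 3×3 minor on rows i ∈ {0, 1, 2}, columns (j,k) ∈ {(0,0), (1,0), (1,1)} is det [[8, -6, -7], [4, -4, -4], [-8, 10, 8]] = 8 ≠ 0, so that unfolding has rank ≥ 3 and hence rank(T) ≥ 3 (CP rank is at least every unfolding rank, though it can be larger).
Upper bound: T is a sum of 3 rank-1 terms, T = [1, 0, 2] ⊗ [0, 1, 0] ⊗ [2, 1, 2] + [2, 1, -2] ⊗ [2, -1, -2] ⊗ [2, 2, -1] + [2, 1, -1] ⊗ [0, 1, 0] ⊗ [-2, -2, -1] (written with every a and b primitive with positive leading entry and the scale carried by c; CP decompositions are not unique, and this one is verified by expanding entrywise), so rank(T) ≤ 3.
These bounds meet, so rank(T) = 3.

rank(T) = 3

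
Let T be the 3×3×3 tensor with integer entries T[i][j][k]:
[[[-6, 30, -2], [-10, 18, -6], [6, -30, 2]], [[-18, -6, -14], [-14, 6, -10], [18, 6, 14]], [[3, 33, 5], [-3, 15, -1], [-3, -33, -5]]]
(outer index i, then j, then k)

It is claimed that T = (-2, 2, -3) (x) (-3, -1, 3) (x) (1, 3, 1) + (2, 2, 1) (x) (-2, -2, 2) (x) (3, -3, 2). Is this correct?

Yes

Reconstruct entrywise from the claimed factors. For example, T[1,0,0] = -18 and Σₗ aₗ[1]bₗ[0]cₗ[0] = (2)·(-3)·(1) + (2)·(-2)·(3) = -18; checking all 27 entries, every one matches. The claim holds.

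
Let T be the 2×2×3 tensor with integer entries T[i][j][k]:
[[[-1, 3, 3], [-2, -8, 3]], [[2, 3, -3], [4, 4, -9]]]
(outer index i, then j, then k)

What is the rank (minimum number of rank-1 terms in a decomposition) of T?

3

Lower bound: the mode-3 unfolding of T (rows indexed by k, columns by (i,j) = (0,0), (0,1), (1,0), (1,1)) is [[-1, -2, 2, 4], [3, -8, 3, 4], [3, 3, -3, -9]].
There the 3×3 minor on rows k ∈ {0, 1, 2}, columns (i,j) ∈ {(0,0), (0,1), (1,0)} is det [[-1, -2, 2], [3, -8, 3], [3, 3, -3]] = 15 ≠ 0, so this unfolding has rank ≥ 3; CP rank is at least every unfolding rank, so rank(T) ≥ 3. (Unfolding ranks only ever bound the CP rank from below — rank(T) can be strictly larger than all of them — so the matching upper bound has to come from an explicit 3-term decomposition.)
Upper bound: T is a sum of 3 rank-1 terms, T = [1, -2] (x) [1, 2] (x) [-1, -1, 2] + [1, 1] (x) [1, -1] (x) [0, 2, 1] + [2, -1] (x) [1, -2] (x) [0, 1, 0] (one valid choice — decompositions are not unique — normalised so each a, b is primitive with positive first nonzero entry; check it by expanding all entries), so rank(T) ≤ 3.
These bounds meet, so rank(T) = 3.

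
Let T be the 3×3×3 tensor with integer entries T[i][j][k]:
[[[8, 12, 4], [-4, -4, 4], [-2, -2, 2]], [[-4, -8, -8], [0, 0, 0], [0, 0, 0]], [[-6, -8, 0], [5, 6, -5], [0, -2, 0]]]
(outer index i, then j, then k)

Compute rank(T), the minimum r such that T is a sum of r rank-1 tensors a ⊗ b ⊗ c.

3

Lower bound: the mode-3 unfolding of T (rows indexed by k, columns by (i,j) = (0,0), (0,1), (0,2), (1,0), (1,1), (1,2), (2,0), (2,1), (2,2)) is [[8, -4, -2, -4, 0, 0, -6, 5, 0], [12, -4, -2, -8, 0, 0, -8, 6, -2], [4, 4, 2, -8, 0, 0, 0, -5, 0]].
There the 3×3 minor on rows k ∈ {0, 1, 2}, columns (i,j) ∈ {(0,0), (0,1), (2,1)} is det [[8, -4, 5], [12, -4, 6], [4, 4, -5]] = -48 ≠ 0, so this unfolding has rank ≥ 3; CP rank is at least every unfolding rank, so rank(T) ≥ 3. (Flattening ranks never certify an upper bound on CP rank; for that we must actually write T with 3 rank-1 terms.)
Upper bound: T is a sum of 3 rank-1 terms, T = [0, 0, 1] ⊗ [0, 1, -2] ⊗ [1, 2, -1] + [1, 0, -1] ⊗ [2, -2, -1] ⊗ [2, 2, -2] + [2, -2, -1] ⊗ [1, 0, 0] ⊗ [2, 4, 4] (one valid choice — decompositions are not unique — normalised so each a, b is primitive with positive first nonzero entry; check it by expanding all entries), so rank(T) ≤ 3.
These bounds meet, so rank(T) = 3.
Check entry T[1,2,2] = 0: (0)·(-2)·(-1) + (0)·(-1)·(-2) + (-2)·(0)·(4) = 0.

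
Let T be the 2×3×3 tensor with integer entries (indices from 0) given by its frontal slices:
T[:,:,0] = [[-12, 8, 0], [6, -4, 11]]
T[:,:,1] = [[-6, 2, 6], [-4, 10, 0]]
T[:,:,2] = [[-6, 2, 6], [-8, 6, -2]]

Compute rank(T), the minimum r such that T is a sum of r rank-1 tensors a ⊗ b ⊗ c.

3

Lower bound: the mode-3 unfolding of T (rows indexed by k, columns by (i,j) = (0,0), (0,1), (0,2), (1,0), (1,1), (1,2)) is [[-12, 8, 0, 6, -4, 11], [-6, 2, 6, -4, 10, 0], [-6, 2, 6, -8, 6, -2]].
There the 3×3 minor on rows k ∈ {0, 1, 2}, columns (i,j) ∈ {(0,0), (0,1), (1,0)} is det [[-12, 8, 6], [-6, 2, -4], [-6, 2, -8]] = -96 ≠ 0, so this unfolding has rank ≥ 3; CP rank is at least every unfolding rank, so rank(T) ≥ 3. (Flattening ranks never certify an upper bound on CP rank; for that we must actually write T with 3 rank-1 terms.)
Upper bound: T is a sum of 3 rank-1 terms, T = [0, 1] ⊗ [2, 2, 1] ⊗ [1, 2, 0] + [1, -2] ⊗ [1, -1, 1] ⊗ [-4, 2, 2] + [2, 1] ⊗ [2, -1, -1] ⊗ [-2, -2, -2] (one valid choice — decompositions are not unique — normalised so each a, b is primitive with positive first nonzero entry; check it by expanding all entries), so rank(T) ≤ 3.
These bounds meet, so rank(T) = 3.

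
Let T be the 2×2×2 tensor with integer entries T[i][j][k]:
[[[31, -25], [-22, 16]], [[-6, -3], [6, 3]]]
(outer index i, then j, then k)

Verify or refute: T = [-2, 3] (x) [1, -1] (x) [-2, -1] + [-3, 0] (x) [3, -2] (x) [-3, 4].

Reconstruct entry (0,0,1) from the claimed factors: Σₗ aₗ[0]bₗ[0]cₗ[1] = (-2)·(1)·(-1) + (-3)·(3)·(4) = -34, but T[0,0,1] = -25. The claim is false.

No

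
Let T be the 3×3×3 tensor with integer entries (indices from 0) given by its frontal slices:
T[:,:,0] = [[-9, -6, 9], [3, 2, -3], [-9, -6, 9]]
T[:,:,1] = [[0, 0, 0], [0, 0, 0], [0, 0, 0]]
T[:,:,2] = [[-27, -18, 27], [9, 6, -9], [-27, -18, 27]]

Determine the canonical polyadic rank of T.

Lower bound: T ≠ 0 (e.g. T[0,0,0] = -9), so rank(T) ≥ 1.
Upper bound: the mode-1 fibre T[:,0,0] = [-9, 3, -9] gives a = (3, -1, 3) (primitive direction); the mode-2 fibre T[0,:,0] = [-9, -6, 9] gives b = (3, 2, -3); then c[k] = T[0,0,k] / (a[0]·b[0]) = [-9, 0, -27] / 9 = (-1, 0, -3).
Expanding (3, -1, 3) ⊗ (3, 2, -3) ⊗ (-1, 0, -3) reproduces all 27 entries of T, so T = (3, -1, 3) ⊗ (3, 2, -3) ⊗ (-1, 0, -3) and rank(T) ≤ 1.
These bounds meet, so rank(T) = 1.

1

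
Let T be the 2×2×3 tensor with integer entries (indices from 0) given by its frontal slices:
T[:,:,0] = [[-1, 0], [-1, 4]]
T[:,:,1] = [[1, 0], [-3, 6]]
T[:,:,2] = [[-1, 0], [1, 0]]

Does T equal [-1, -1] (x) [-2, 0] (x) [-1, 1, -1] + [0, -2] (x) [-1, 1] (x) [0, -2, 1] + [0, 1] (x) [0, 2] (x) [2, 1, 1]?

Reconstruct entry (0,0,0) from the claimed factors: Σₗ aₗ[0]bₗ[0]cₗ[0] = (-1)·(-2)·(-1) + (0)·(-1)·(0) + (0)·(0)·(2) = -2, but T[0,0,0] = -1. The claim is false.

No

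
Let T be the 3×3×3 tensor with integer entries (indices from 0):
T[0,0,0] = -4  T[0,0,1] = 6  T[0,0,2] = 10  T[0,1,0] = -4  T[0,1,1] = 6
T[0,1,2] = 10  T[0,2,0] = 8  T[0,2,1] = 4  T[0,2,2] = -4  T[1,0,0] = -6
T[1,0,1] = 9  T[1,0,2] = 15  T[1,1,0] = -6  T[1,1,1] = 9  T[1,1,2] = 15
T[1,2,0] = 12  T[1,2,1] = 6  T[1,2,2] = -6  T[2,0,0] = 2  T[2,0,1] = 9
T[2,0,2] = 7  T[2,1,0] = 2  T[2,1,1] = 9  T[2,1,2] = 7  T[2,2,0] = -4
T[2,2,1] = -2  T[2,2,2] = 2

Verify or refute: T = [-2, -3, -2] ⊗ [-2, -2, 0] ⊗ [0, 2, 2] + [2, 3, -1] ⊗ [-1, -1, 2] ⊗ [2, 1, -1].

Reconstruct entrywise from the claimed factors. For example, T[1,2,1] = 6 and Σₗ aₗ[1]bₗ[2]cₗ[1] = (-3)·(0)·(2) + (3)·(2)·(1) = 6; checking all 27 entries, every one matches. The claim holds.

Yes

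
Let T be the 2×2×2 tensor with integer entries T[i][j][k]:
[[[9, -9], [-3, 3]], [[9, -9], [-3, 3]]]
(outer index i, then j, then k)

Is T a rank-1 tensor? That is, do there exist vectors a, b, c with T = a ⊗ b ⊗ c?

If T = a ⊗ b ⊗ c then every fibre of T is a multiple of the corresponding factor, so read the factors off the fibres through the nonzero entry T[0,0,0] = 9.
The mode-1 fibre T[:,0,0] = [9, 9] gives a = [1, 1] (primitive direction); the mode-2 fibre T[0,:,0] = [9, -3] gives b = [3, -1]; then c[k] = T[0,0,k] / (a[0]·b[0]) = [9, -9] / 3 = [3, -3].
Expanding [1, 1] ⊗ [3, -1] ⊗ [3, -3] reproduces all 8 entries of T, so T = [1, 1] ⊗ [3, -1] ⊗ [3, -3] and rank(T) ≤ 1.
Equivalently every frontal slice T[:,:,k] is c[k] times the rank-1 matrix [1, 1] ⊗ [3, -1]. So T has rank 1 (it is nonzero).

Yes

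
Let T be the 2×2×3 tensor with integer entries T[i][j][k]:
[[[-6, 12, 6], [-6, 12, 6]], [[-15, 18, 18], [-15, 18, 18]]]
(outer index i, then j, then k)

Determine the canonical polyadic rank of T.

Lower bound: the mode-1 unfolding of T (rows indexed by i, columns by (j,k) = (0,0), (0,1), (0,2), (1,0), (1,1), (1,2)) is [[-6, 12, 6, -6, 12, 6], [-15, 18, 18, -15, 18, 18]].
There the 2×2 minor on rows i ∈ {0, 1}, columns (j,k) ∈ {(0,0), (0,1)} is det [[-6, 12], [-15, 18]] = 72 ≠ 0, so this unfolding has rank ≥ 2; CP rank is at least every unfolding rank, so rank(T) ≥ 2. (This is only a lower bound: in general the CP rank may exceed every unfolding rank, so we still need to exhibit 2 rank-1 terms summing to T.)
Upper bound — finding two terms. Every mode-2 slice of T is a multiple of one matrix: T[:,j,:] = b[j]·M with b = [1, 1] and M = [[-6, 12, 6], [-15, 18, 18]] (rows indexed by i, columns by k). So it suffices to write M as a sum of two rank-1 matrices.
Splitting M by its rows (i = 0, 1), M = [1, 0][-6, 12, 6]ᵀ + [0, 1][-15, 18, 18]ᵀ.
Hence T = [1, 0] ⊗ [1, 1] ⊗ [-6, 12, 6] + [0, 1] ⊗ [1, 1] ⊗ [-15, 18, 18], so rank(T) ≤ 2.
These bounds meet, so rank(T) = 2.

2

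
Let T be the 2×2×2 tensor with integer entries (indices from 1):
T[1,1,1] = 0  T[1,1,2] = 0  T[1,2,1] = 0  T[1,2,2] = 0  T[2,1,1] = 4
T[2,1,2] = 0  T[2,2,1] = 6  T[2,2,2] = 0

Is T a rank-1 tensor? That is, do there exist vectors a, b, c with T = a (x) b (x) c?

Yes

If T = a (x) b (x) c then every fibre of T is a multiple of the corresponding factor, so read the factors off the fibres through the nonzero entry T[2,1,1] = 4.
The mode-1 fibre T[:,1,1] = [0, 4] gives a = (0, 1) (primitive direction); the mode-2 fibre T[2,:,1] = [4, 6] gives b = (2, 3); then c[k] = T[2,1,k] / (a[2]·b[1]) = [4, 0] / 2 = (2, 0).
Expanding (0, 1) (x) (2, 3) (x) (2, 0) reproduces all 8 entries of T, so T = (0, 1) (x) (2, 3) (x) (2, 0) and rank(T) ≤ 1.
Equivalently every frontal slice T[:,:,k] is c[k] times the rank-1 matrix (0, 1) (x) (2, 3). So T has rank 1 (it is nonzero).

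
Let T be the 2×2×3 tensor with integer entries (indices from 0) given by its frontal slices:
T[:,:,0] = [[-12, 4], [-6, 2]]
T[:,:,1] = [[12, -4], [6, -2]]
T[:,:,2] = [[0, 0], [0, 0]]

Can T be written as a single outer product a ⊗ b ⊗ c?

Yes

The mode-1 fibre T[:,0,0] = [-12, -6] gives a = (2, 1) (primitive direction); the mode-2 fibre T[0,:,0] = [-12, 4] gives b = (3, -1); then c[k] = T[0,0,k] / (a[0]·b[0]) = [-12, 12, 0] / 6 = (-2, 2, 0).
Expanding (2, 1) ⊗ (3, -1) ⊗ (-2, 2, 0) reproduces all 12 entries of T, so T = (2, 1) ⊗ (3, -1) ⊗ (-2, 2, 0) and rank(T) ≤ 1.
Equivalently every frontal slice T[:,:,k] is c[k] times the rank-1 matrix (2, 1) ⊗ (3, -1). So T has rank 1 (it is nonzero).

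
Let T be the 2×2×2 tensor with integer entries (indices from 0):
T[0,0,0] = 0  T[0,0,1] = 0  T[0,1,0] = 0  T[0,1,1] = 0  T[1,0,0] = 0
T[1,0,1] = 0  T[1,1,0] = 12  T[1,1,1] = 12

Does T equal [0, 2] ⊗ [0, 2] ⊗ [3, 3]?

Yes

Reconstruct entrywise from the claimed factors. For example, T[0,1,1] = 0 and Σₗ aₗ[0]bₗ[1]cₗ[1] = (0)·(2)·(3) = 0; checking all 8 entries, every one matches. The claim holds.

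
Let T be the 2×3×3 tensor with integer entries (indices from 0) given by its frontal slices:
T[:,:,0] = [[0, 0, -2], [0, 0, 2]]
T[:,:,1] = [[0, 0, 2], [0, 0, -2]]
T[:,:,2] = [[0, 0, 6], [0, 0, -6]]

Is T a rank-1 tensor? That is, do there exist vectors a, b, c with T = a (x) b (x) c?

Yes

If T = a (x) b (x) c then every fibre of T is a multiple of the corresponding factor, so read the factors off the fibres through the nonzero entry T[0,2,0] = -2.
The mode-1 fibre T[:,2,0] = [-2, 2] gives a = [1, -1] (primitive direction); the mode-2 fibre T[0,:,0] = [0, 0, -2] gives b = [0, 0, 1]; then c[k] = T[0,2,k] / (a[0]·b[2]) = [-2, 2, 6] / 1 = [-2, 2, 6].
Expanding [1, -1] (x) [0, 0, 1] (x) [-2, 2, 6] reproduces all 18 entries of T, so T = [1, -1] (x) [0, 0, 1] (x) [-2, 2, 6] and rank(T) ≤ 1.
Equivalently every frontal slice T[:,:,k] is c[k] times the rank-1 matrix [1, -1] (x) [0, 0, 1]. So T has rank 1 (it is nonzero).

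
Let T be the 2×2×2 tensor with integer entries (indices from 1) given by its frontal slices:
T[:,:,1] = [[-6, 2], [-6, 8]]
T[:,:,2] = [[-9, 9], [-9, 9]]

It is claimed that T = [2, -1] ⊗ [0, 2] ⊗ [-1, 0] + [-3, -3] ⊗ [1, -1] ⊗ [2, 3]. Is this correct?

Yes

Reconstruct entrywise from the claimed factors. For example, T[1,1,2] = -9 and Σₗ aₗ[1]bₗ[1]cₗ[2] = (2)·(0)·(0) + (-3)·(1)·(3) = -9; checking all 8 entries, every one matches. The claim holds.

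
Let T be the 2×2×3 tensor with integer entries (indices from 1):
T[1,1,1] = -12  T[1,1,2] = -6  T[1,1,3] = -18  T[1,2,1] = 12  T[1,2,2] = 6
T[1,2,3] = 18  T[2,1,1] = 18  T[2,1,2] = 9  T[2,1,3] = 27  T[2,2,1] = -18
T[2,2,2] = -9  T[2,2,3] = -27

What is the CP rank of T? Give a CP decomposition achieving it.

Lower bound: T ≠ 0 (e.g. T[1,1,1] = -12), so rank(T) ≥ 1.
Upper bound: if T = a (x) b (x) c then every fibre of T is a multiple of the corresponding factor, so read the factors off the fibres through the nonzero entry T[1,1,1] = -12.
The mode-1 fibre T[:,1,1] = [-12, 18] gives a = [2, -3] (primitive direction); the mode-2 fibre T[1,:,1] = [-12, 12] gives b = [1, -1]; then c[k] = T[1,1,k] / (a[1]·b[1]) = [-12, -6, -18] / 2 = [-6, -3, -9].
Expanding [2, -3] (x) [1, -1] (x) [-6, -3, -9] reproduces all 12 entries of T, so T = [2, -3] (x) [1, -1] (x) [-6, -3, -9] and rank(T) ≤ 1.
These bounds meet, so rank(T) = 1.
Check entry T[1,1,2] = -6: (2)·(1)·(-3) = -6.

rank(T) = 1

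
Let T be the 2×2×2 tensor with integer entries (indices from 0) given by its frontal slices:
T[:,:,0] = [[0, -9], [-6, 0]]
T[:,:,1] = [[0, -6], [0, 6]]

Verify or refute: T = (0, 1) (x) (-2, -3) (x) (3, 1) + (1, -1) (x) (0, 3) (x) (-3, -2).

Reconstruct entry (1,0,1) from the claimed factors: Σₗ aₗ[1]bₗ[0]cₗ[1] = (1)·(-2)·(1) + (-1)·(0)·(-2) = -2, but T[1,0,1] = 0. The claim is false.

No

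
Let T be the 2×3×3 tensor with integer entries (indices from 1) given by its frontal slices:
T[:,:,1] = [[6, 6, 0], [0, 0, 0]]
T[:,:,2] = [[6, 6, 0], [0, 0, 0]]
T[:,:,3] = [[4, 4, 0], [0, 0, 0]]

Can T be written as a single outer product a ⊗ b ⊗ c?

If T = a ⊗ b ⊗ c then every fibre of T is a multiple of the corresponding factor, so read the factors off the fibres through the nonzero entry T[1,1,1] = 6.
The mode-1 fibre T[:,1,1] = [6, 0] gives a = [1, 0] (primitive direction); the mode-2 fibre T[1,:,1] = [6, 6, 0] gives b = [1, 1, 0]; then c[k] = T[1,1,k] / (a[1]·b[1]) = [6, 6, 4] / 1 = [6, 6, 4].
Expanding [1, 0] ⊗ [1, 1, 0] ⊗ [6, 6, 4] reproduces all 18 entries of T, so T = [1, 0] ⊗ [1, 1, 0] ⊗ [6, 6, 4] and rank(T) ≤ 1.
Equivalently every frontal slice T[:,:,k] is c[k] times the rank-1 matrix [1, 0] ⊗ [1, 1, 0]. So T has rank 1 (it is nonzero).

Yes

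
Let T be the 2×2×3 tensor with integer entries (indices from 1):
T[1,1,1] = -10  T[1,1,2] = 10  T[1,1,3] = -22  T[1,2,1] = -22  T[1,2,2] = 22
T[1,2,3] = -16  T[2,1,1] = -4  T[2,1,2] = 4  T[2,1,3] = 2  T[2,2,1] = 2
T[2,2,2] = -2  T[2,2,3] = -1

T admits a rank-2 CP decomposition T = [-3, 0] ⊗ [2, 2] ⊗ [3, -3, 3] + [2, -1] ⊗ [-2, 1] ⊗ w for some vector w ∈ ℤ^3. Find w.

Subtract the known terms from T to get the rank-1 residual R = [2, -1] ⊗ [-2, 1] ⊗ w, so R[i,j,k] = a[i]·b[j]·w[k]. Pick indices with nonzero a[1]·b[1] = (2)·(-2) = -4. Only the fibre through (1,1,·) is needed: R[1,1,:] = T[1,1,:] − Σₗ aₗ[1]bₗ[1]cₗ = [-10, 10, -22] − (-3)·(2)·[3, -3, 3] = [8, -8, -4]. Then w[k] = R[1,1,k] / -4 for each k, giving w = [8, -8, -4] / -4 = [-2, 2, 1].

w = [-2, 2, 1]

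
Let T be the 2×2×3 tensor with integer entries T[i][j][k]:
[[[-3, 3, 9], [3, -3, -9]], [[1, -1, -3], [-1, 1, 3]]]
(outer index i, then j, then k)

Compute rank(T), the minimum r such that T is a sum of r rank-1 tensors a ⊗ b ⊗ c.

Lower bound: T ≠ 0 (e.g. T[0,0,0] = -3), so rank(T) ≥ 1.
Upper bound: if T = a ⊗ b ⊗ c then every fibre of T is a multiple of the corresponding factor, so read the factors off the fibres through the nonzero entry T[0,0,0] = -3.
The mode-1 fibre T[:,0,0] = [-3, 1] gives a = [3, -1] (primitive direction); the mode-2 fibre T[0,:,0] = [-3, 3] gives b = [1, -1]; then c[k] = T[0,0,k] / (a[0]·b[0]) = [-3, 3, 9] / 3 = [-1, 1, 3].
Expanding [3, -1] ⊗ [1, -1] ⊗ [-1, 1, 3] reproduces all 12 entries of T, so T = [3, -1] ⊗ [1, -1] ⊗ [-1, 1, 3] and rank(T) ≤ 1.
These bounds meet, so rank(T) = 1.
Check entry T[0,1,0] = 3: (3)·(-1)·(-1) = 3.

1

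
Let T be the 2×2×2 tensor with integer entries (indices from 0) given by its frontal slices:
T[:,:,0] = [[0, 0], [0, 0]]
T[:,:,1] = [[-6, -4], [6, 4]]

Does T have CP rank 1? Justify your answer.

Yes

If T = a ∘ b ∘ c then every fibre of T is a multiple of the corresponding factor, so read the factors off the fibres through the nonzero entry T[0,0,1] = -6.
The mode-1 fibre T[:,0,1] = [-6, 6] gives a = [1, -1] (primitive direction); the mode-2 fibre T[0,:,1] = [-6, -4] gives b = [3, 2]; then c[k] = T[0,0,k] / (a[0]·b[0]) = [0, -6] / 3 = [0, -2].
Expanding [1, -1] ∘ [3, 2] ∘ [0, -2] reproduces all 8 entries of T, so T = [1, -1] ∘ [3, 2] ∘ [0, -2] and rank(T) ≤ 1.
Equivalently every frontal slice T[:,:,k] is c[k] times the rank-1 matrix [1, -1] ∘ [3, 2]. So T has rank 1 (it is nonzero).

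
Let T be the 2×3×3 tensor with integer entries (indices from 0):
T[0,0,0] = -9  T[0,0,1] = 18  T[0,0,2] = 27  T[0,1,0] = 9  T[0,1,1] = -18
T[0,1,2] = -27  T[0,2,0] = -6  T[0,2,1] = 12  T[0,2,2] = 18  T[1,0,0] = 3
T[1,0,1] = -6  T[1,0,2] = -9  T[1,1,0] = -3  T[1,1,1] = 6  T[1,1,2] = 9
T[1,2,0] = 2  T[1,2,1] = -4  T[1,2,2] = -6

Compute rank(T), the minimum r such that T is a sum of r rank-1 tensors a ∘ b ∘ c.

1

Lower bound: T ≠ 0 (e.g. T[0,0,0] = -9), so rank(T) ≥ 1.
Upper bound: if T = a ∘ b ∘ c then every fibre of T is a multiple of the corresponding factor, so read the factors off the fibres through the nonzero entry T[0,0,0] = -9.
The mode-1 fibre T[:,0,0] = [-9, 3] gives a = (3, -1) (primitive direction); the mode-2 fibre T[0,:,0] = [-9, 9, -6] gives b = (3, -3, 2); then c[k] = T[0,0,k] / (a[0]·b[0]) = [-9, 18, 27] / 9 = (-1, 2, 3).
Expanding (3, -1) ∘ (3, -3, 2) ∘ (-1, 2, 3) reproduces all 18 entries of T, so T = (3, -1) ∘ (3, -3, 2) ∘ (-1, 2, 3) and rank(T) ≤ 1.
These bounds meet, so rank(T) = 1.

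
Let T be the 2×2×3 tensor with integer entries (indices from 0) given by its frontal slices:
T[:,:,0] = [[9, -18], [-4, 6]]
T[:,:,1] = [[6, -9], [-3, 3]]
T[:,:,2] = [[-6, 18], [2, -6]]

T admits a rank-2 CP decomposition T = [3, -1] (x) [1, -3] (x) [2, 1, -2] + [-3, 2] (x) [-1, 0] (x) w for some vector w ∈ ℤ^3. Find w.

Subtract the known terms from T to get the rank-1 residual R = [-3, 2] (x) [-1, 0] (x) w, so R[i,j,k] = a[i]·b[j]·w[k]. Pick indices with nonzero a[0]·b[0] = (-3)·(-1) = 3. Only the fibre through (0,0,·) is needed: R[0,0,:] = T[0,0,:] − Σₗ aₗ[0]bₗ[0]cₗ = [9, 6, -6] − (3)·(1)·[2, 1, -2] = [3, 3, 0]. Then w[k] = R[0,0,k] / 3 for each k, giving w = [3, 3, 0] / 3 = [1, 1, 0].

w = [1, 1, 0]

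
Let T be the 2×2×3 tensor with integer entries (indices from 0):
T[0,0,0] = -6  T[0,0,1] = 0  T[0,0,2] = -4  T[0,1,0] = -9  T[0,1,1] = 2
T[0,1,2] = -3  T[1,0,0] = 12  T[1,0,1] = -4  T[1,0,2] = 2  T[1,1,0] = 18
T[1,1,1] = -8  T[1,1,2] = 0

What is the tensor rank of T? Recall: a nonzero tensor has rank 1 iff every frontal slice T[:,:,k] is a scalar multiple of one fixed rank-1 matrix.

2

Lower bound: the mode-2 unfolding of T (rows indexed by j, columns by (i,k) = (0,0), (0,1), (0,2), (1,0), (1,1), (1,2)) is [[-6, 0, -4, 12, -4, 2], [-9, 2, -3, 18, -8, 0]].
There the 2×2 minor on rows j ∈ {0, 1}, columns (i,k) ∈ {(0,0), (0,1)} is det [[-6, 0], [-9, 2]] = -12 ≠ 0, so this unfolding has rank ≥ 2; CP rank is at least every unfolding rank, so rank(T) ≥ 2. (This is only a lower bound: in general the CP rank may exceed every unfolding rank, so we still need to exhibit 2 rank-1 terms summing to T.)
Upper bound — finding two terms. Write S_k = T[:,:,k] for the frontal slices: S₀ = [[-6, -9], [12, 18]], S₁ = [[0, 2], [-4, -8]], S₂ = [[-4, -3], [2, 0]].
If T = a₁ (x) b₁ (x) c₁ + a₂ (x) b₂ (x) c₂ then each S_k = c₁[k]·a₁b₁ᵀ + c₂[k]·a₂b₂ᵀ. S₀ and S₁ are linearly independent, so a₁b₁ᵀ and a₂b₂ᵀ must span the same plane of matrices: they are the rank-1 matrices of the form x·S₀ + y·S₁.
det(x·S₀ + y·S₁) is −12·xy + 8·y² = (-4)·(3·x − 2·y)(y), vanishing at (x:y) = (2:3) and (1:0).
M₁ = 2·S₀ + 3·S₁ = [[-12, -12], [12, 12]] = (-12)·[1, -1][1, 1]ᵀ and M₂ = S₀ = [[-6, -9], [12, 18]] = (-3)·[1, -2][2, 3]ᵀ, so take a₁ = [1, -1], b₁ = [1, 1], a₂ = [1, -2], b₂ = [2, 3].
Each slice is an integer combination of E₁ = a₁b₁ᵀ and E₂ = a₂b₂ᵀ: S₀ = −3·E₂, S₁ = −4·E₁ + 2·E₂, S₂ = −6·E₁ + E₂; reading off coefficients, c₁ = [0, -4, -6] and c₂ = [-3, 2, 1].
Hence T = [1, -1] (x) [1, 1] (x) [0, -4, -6] + [1, -2] (x) [2, 3] (x) [-3, 2, 1], so rank(T) ≤ 2.
These bounds meet, so rank(T) = 2.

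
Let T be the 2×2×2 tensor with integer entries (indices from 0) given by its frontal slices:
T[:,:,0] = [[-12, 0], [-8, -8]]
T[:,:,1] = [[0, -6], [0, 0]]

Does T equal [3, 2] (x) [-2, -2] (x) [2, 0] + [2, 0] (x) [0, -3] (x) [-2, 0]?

No

Reconstruct entry (0,1,1) from the claimed factors: Σₗ aₗ[0]bₗ[1]cₗ[1] = (3)·(-2)·(0) + (2)·(-3)·(0) = 0, but T[0,1,1] = -6. The claim is false.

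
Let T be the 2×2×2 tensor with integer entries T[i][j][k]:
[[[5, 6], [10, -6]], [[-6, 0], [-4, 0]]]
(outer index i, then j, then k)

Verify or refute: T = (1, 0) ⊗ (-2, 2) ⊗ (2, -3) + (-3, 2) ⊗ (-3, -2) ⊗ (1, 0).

Reconstruct entrywise from the claimed factors. For example, T[1,1,0] = -4 and Σₗ aₗ[1]bₗ[1]cₗ[0] = (0)·(2)·(2) + (2)·(-2)·(1) = -4; checking all 8 entries, every one matches. The claim holds.

Yes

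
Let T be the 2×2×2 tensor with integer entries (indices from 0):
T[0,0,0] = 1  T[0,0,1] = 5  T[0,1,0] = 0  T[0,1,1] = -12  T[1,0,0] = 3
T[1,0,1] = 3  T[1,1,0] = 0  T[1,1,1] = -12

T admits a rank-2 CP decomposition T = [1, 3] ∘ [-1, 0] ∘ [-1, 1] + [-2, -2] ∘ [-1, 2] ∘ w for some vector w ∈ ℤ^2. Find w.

w = [0, 3]

Subtract the known terms from T to get the rank-1 residual R = [-2, -2] ∘ [-1, 2] ∘ w, so R[i,j,k] = a[i]·b[j]·w[k]. Pick indices with nonzero a[0]·b[0] = (-2)·(-1) = 2. Only the fibre through (0,0,·) is needed: R[0,0,:] = T[0,0,:] − Σₗ aₗ[0]bₗ[0]cₗ = [1, 5] − (1)·(-1)·[-1, 1] = [0, 6]. Then w[k] = R[0,0,k] / 2 for each k, giving w = [0, 6] / 2 = [0, 3].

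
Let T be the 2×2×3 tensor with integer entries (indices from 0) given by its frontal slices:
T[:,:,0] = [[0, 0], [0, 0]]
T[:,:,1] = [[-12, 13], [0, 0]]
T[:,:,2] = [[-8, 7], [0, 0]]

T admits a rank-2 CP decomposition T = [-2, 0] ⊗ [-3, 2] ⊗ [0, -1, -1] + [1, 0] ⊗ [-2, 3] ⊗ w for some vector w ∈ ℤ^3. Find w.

w = [0, 3, 1]

Subtract the known terms from T to get the rank-1 residual R = [1, 0] ⊗ [-2, 3] ⊗ w, so R[i,j,k] = a[i]·b[j]·w[k]. Pick indices with nonzero a[0]·b[0] = (1)·(-2) = -2. Only the fibre through (0,0,·) is needed: R[0,0,:] = T[0,0,:] − Σₗ aₗ[0]bₗ[0]cₗ = [0, -12, -8] − (-2)·(-3)·[0, -1, -1] = [0, -6, -2]. Then w[k] = R[0,0,k] / -2 for each k, giving w = [0, -6, -2] / -2 = [0, 3, 1].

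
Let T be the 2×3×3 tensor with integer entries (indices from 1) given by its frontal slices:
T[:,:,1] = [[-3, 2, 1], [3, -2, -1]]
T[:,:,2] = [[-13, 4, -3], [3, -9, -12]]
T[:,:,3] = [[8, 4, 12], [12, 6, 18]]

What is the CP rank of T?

Lower bound: the mode-1 unfolding of T (rows indexed by i, columns by (j,k) = (1,1), (1,2), (1,3), (2,1), (2,2), (2,3), (3,1), (3,2), (3,3)) is [[-3, -13, 8, 2, 4, 4, 1, -3, 12], [3, 3, 12, -2, -9, 6, -1, -12, 18]].
There the 2×2 minor on rows i ∈ {1, 2}, columns (j,k) ∈ {(1,1), (1,2)} is det [[-3, -13], [3, 3]] = 30 ≠ 0, so this unfolding has rank ≥ 2; CP rank is at least every unfolding rank, so rank(T) ≥ 2. (Flattening ranks never certify an upper bound on CP rank; for that we must actually write T with 2 rank-1 terms.)
Upper bound — finding two terms. Write S_k = T[:,:,k] for the frontal slices: S₁ = [[-3, 2, 1], [3, -2, -1]], S₂ = [[-13, 4, -3], [3, -9, -12]], S₃ = [[8, 4, 12], [12, 6, 18]].
If T = a₁ ⊗ b₁ ⊗ c₁ + a₂ ⊗ b₂ ⊗ c₂ then each S_k = c₁[k]·a₁b₁ᵀ + c₂[k]·a₂b₂ᵀ. S₁ and S₂ are linearly independent, so a₁b₁ᵀ and a₂b₂ᵀ must span the same plane of matrices: they are the rank-1 matrices of the form x·S₁ + y·S₂.
The 2×2 minor of x·S₁ + y·S₂ on rows {1,2}, columns {1,2} is 35·xy + 105·y² = 35·(x + 3·y)(y), vanishing at (x:y) = (3:-1) and (1:0).
M₁ = 3·S₁ − S₂ = [[4, 2, 6], [6, 3, 9]] = [2, 3][2, 1, 3]ᵀ and M₂ = S₁ = [[-3, 2, 1], [3, -2, -1]] = −[1, -1][3, -2, -1]ᵀ, so take a₁ = [2, 3], b₁ = [2, 1, 3], a₂ = [1, -1], b₂ = [3, -2, -1].
Each slice is an integer combination of E₁ = a₁b₁ᵀ and E₂ = a₂b₂ᵀ: S₁ = −E₂, S₂ = −E₁ − 3·E₂, S₃ = 2·E₁; reading off coefficients, c₁ = [0, -1, 2] and c₂ = [-1, -3, 0].
Hence T = [2, 3] ⊗ [2, 1, 3] ⊗ [0, -1, 2] + [1, -1] ⊗ [3, -2, -1] ⊗ [-1, -3, 0], so rank(T) ≤ 2.
These bounds meet, so rank(T) = 2.
Check entry T[1,3,1] = 1: (2)·(3)·(0) + (1)·(-1)·(-1) = 1.

2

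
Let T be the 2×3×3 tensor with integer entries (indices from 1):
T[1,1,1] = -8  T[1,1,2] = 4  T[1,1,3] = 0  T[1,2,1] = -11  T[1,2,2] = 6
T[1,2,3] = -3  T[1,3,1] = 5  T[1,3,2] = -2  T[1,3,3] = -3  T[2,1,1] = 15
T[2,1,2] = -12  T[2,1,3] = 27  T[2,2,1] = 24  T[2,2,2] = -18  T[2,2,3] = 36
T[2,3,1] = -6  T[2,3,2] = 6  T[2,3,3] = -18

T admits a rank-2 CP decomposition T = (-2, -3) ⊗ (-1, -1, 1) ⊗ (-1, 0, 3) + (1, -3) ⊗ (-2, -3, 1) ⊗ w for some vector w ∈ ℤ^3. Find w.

w = (3, -2, 3)

Subtract the known terms from T to get the rank-1 residual R = (1, -3) ⊗ (-2, -3, 1) ⊗ w, so R[i,j,k] = a[i]·b[j]·w[k]. Pick indices with nonzero a[1]·b[1] = (1)·(-2) = -2. Only the fibre through (1,1,·) is needed: R[1,1,:] = T[1,1,:] − Σₗ aₗ[1]bₗ[1]cₗ = [-8, 4, 0] − (-2)·(-1)·(-1, 0, 3) = [-6, 4, -6]. Then w[k] = R[1,1,k] / -2 for each k, giving w = [-6, 4, -6] / -2 = (3, -2, 3).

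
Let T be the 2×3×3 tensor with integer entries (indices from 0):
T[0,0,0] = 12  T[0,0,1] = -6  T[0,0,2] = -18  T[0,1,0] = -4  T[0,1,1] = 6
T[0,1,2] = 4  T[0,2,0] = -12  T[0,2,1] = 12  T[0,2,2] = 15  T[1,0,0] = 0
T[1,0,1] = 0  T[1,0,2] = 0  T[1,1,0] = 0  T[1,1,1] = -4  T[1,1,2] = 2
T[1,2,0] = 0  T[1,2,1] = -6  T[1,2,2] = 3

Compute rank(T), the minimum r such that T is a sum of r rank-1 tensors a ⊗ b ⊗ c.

Lower bound: the mode-3 unfolding of T (rows indexed by k, columns by (i,j) = (0,0), (0,1), (0,2), (1,0), (1,1), (1,2)) is [[12, -4, -12, 0, 0, 0], [-6, 6, 12, 0, -4, -6], [-18, 4, 15, 0, 2, 3]].
There the 2×2 minor on rows k ∈ {0, 1}, columns (i,j) ∈ {(0,0), (0,1)} is det [[12, -4], [-6, 6]] = 48 ≠ 0, so this unfolding has rank ≥ 2; CP rank is at least every unfolding rank, so rank(T) ≥ 2. (Flattening ranks never certify an upper bound on CP rank; for that we must actually write T with 2 rank-1 terms.)
Upper bound — finding two terms. Write S_k = T[:,:,k] for the frontal slices: S₀ = [[12, -4, -12], [0, 0, 0]], S₁ = [[-6, 6, 12], [0, -4, -6]], S₂ = [[-18, 4, 15], [0, 2, 3]].
If T = a₁ ⊗ b₁ ⊗ c₁ + a₂ ⊗ b₂ ⊗ c₂ then each S_k = c₁[k]·a₁b₁ᵀ + c₂[k]·a₂b₂ᵀ. S₀ and S₁ are linearly independent, so a₁b₁ᵀ and a₂b₂ᵀ must span the same plane of matrices: they are the rank-1 matrices of the form x·S₀ + y·S₁.
The 2×2 minor of x·S₀ + y·S₁ on rows {0,1}, columns {0,1} is −48·xy + 24·y² = (-24)·(2·x − y)(y), vanishing at (x:y) = (1:2) and (1:0).
M₁ = S₀ + 2·S₁ = [[0, 8, 12], [0, -8, -12]] = 4·(1, -1)(0, 2, 3)ᵀ and M₂ = S₀ = [[12, -4, -12], [0, 0, 0]] = 4·(1, 0)(3, -1, -3)ᵀ, so take a₁ = (1, -1), b₁ = (0, 2, 3), a₂ = (1, 0), b₂ = (3, -1, -3).
Each slice is an integer combination of E₁ = a₁b₁ᵀ and E₂ = a₂b₂ᵀ: S₀ = 4·E₂, S₁ = 2·E₁ − 2·E₂, S₂ = −E₁ − 6·E₂; reading off coefficients, c₁ = (0, 2, -1) and c₂ = (4, -2, -6).
Hence T = (1, -1) ⊗ (0, 2, 3) ⊗ (0, 2, -1) + (1, 0) ⊗ (3, -1, -3) ⊗ (4, -2, -6), so rank(T) ≤ 2.
These bounds meet, so rank(T) = 2.

2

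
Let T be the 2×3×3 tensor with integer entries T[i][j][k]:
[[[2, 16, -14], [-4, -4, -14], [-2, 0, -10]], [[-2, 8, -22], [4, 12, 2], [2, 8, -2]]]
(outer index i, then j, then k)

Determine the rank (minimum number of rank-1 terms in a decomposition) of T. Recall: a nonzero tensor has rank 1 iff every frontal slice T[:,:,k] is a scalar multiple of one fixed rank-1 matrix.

Lower bound: the mode-2 unfolding of T (rows indexed by j, columns by (i,k) = (0,0), (0,1), (0,2), (1,0), (1,1), (1,2)) is [[2, 16, -14, -2, 8, -22], [-4, -4, -14, 4, 12, 2], [-2, 0, -10, 2, 8, -2]].
There the 2×2 minor on rows j ∈ {0, 1}, columns (i,k) ∈ {(0,0), (0,1)} is det [[2, 16], [-4, -4]] = 56 ≠ 0, so this unfolding has rank ≥ 2; CP rank is at least every unfolding rank, so rank(T) ≥ 2. (This is only a lower bound: in general the CP rank may exceed every unfolding rank, so we still need to exhibit 2 rank-1 terms summing to T.)
Upper bound — finding two terms. Write S_k = T[:,:,k] for the frontal slices: S₀ = [[2, -4, -2], [-2, 4, 2]], S₁ = [[16, -4, 0], [8, 12, 8]], S₂ = [[-14, -14, -10], [-22, 2, -2]].
If T = a₁ ⊗ b₁ ⊗ c₁ + a₂ ⊗ b₂ ⊗ c₂ then each S_k = c₁[k]·a₁b₁ᵀ + c₂[k]·a₂b₂ᵀ. S₀ and S₁ are linearly independent, so a₁b₁ᵀ and a₂b₂ᵀ must span the same plane of matrices: they are the rank-1 matrices of the form x·S₀ + y·S₁.
The 2×2 minor of x·S₀ + y·S₁ on rows {0,1}, columns {0,1} is 112·xy + 224·y² = 112·(x + 2·y)(y), vanishing at (x:y) = (2:-1) and (1:0).
M₁ = 2·S₀ − S₁ = [[-12, -4, -4], [-12, -4, -4]] = (-4)·[1, 1][3, 1, 1]ᵀ and M₂ = S₀ = [[2, -4, -2], [-2, 4, 2]] = 2·[1, -1][1, -2, -1]ᵀ, so take a₁ = [1, 1], b₁ = [3, 1, 1], a₂ = [1, -1], b₂ = [1, -2, -1].
Each slice is an integer combination of E₁ = a₁b₁ᵀ and E₂ = a₂b₂ᵀ: S₀ = 2·E₂, S₁ = 4·E₁ + 4·E₂, S₂ = −6·E₁ + 4·E₂; reading off coefficients, c₁ = [0, 4, -6] and c₂ = [2, 4, 4].
Hence T = [1, 1] ⊗ [3, 1, 1] ⊗ [0, 4, -6] + [1, -1] ⊗ [1, -2, -1] ⊗ [2, 4, 4], so rank(T) ≤ 2.
These bounds meet, so rank(T) = 2.

2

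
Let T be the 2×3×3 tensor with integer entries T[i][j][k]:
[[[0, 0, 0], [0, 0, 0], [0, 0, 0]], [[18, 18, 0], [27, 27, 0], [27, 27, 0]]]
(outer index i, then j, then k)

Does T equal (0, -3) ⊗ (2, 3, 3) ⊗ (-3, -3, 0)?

Reconstruct entrywise from the claimed factors. For example, T[1,0,0] = 18 and Σₗ aₗ[1]bₗ[0]cₗ[0] = (-3)·(2)·(-3) = 18; checking all 18 entries, every one matches. The claim holds.

Yes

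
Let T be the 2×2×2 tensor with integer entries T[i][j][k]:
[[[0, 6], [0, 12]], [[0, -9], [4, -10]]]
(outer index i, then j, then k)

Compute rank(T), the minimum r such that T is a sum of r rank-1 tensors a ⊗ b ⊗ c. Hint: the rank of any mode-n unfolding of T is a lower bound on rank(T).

Lower bound: in the mode-1 unfolding of T (rows indexed by i, columns by (j,k)) the 2×2 minor on rows i ∈ {0, 1}, columns (j,k) ∈ {(0,1), (1,0)} is det [[6, 0], [-9, 4]] = 24 ≠ 0, so that unfolding has rank ≥ 2 and hence rank(T) ≥ 2 (CP rank is at least every unfolding rank, though it can be larger).
Upper bound: with S_k = T[:,:,k], the two rank-1 terms a₁b₁ᵀ, a₂b₂ᵀ are the rank-1 members of the pencil x·S₀ + y·S₁.
det(x·S₀ + y·S₁) is 24·xy + 48·y² = 24·(x + 2·y)(y), vanishing at (x:y) = (2:-1) and (1:0).
M₁ = 2·S₀ − S₁ = [[-6, -12], [9, 18]] = (-3)·[2, -3][1, 2]ᵀ and M₂ = S₀ = [[0, 0], [0, 4]] = 4·[0, 1][0, 1]ᵀ, so take a₁ = [2, -3], b₁ = [1, 2], a₂ = [0, 1], b₂ = [0, 1].
Each slice is an integer combination of E₁ = a₁b₁ᵀ and E₂ = a₂b₂ᵀ: S₀ = 4·E₂, S₁ = 3·E₁ + 8·E₂; reading off coefficients, c₁ = [0, 3] and c₂ = [4, 8].
Hence T = [2, -3] ⊗ [1, 2] ⊗ [0, 3] + [0, 1] ⊗ [0, 1] ⊗ [4, 8], so rank(T) ≤ 2.
These bounds meet, so rank(T) = 2.

2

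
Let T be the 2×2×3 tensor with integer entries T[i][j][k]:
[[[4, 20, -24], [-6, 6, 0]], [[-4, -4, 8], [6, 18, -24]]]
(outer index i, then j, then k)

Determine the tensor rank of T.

2

Lower bound: the mode-3 unfolding of T (rows indexed by k, columns by (i,j) = (0,0), (0,1), (1,0), (1,1)) is [[4, -6, -4, 6], [20, 6, -4, 18], [-24, 0, 8, -24]].
There the 2×2 minor on rows k ∈ {0, 1}, columns (i,j) ∈ {(0,0), (0,1)} is det [[4, -6], [20, 6]] = 144 ≠ 0, so this unfolding has rank ≥ 2; CP rank is at least every unfolding rank, so rank(T) ≥ 2. (Flattening ranks never certify an upper bound on CP rank; for that we must actually write T with 2 rank-1 terms.)
Upper bound — finding two terms. Write S_k = T[:,:,k] for the frontal slices: S₀ = [[4, -6], [-4, 6]], S₁ = [[20, 6], [-4, 18]], S₂ = [[-24, 0], [8, -24]].
If T = a₁ ⊗ b₁ ⊗ c₁ + a₂ ⊗ b₂ ⊗ c₂ then each S_k = c₁[k]·a₁b₁ᵀ + c₂[k]·a₂b₂ᵀ. S₀ and S₁ are linearly independent, so a₁b₁ᵀ and a₂b₂ᵀ must span the same plane of matrices: they are the rank-1 matrices of the form x·S₀ + y·S₁.
det(x·S₀ + y·S₁) is 192·xy + 384·y² = 192·(x + 2·y)(y), vanishing at (x:y) = (2:-1) and (1:0).
M₁ = 2·S₀ − S₁ = [[-12, -18], [-4, -6]] = (-2)·[3, 1][2, 3]ᵀ and M₂ = S₀ = [[4, -6], [-4, 6]] = 2·[1, -1][2, -3]ᵀ, so take a₁ = [3, 1], b₁ = [2, 3], a₂ = [1, -1], b₂ = [2, -3].
Each slice is an integer combination of E₁ = a₁b₁ᵀ and E₂ = a₂b₂ᵀ: S₀ = 2·E₂, S₁ = 2·E₁ + 4·E₂, S₂ = −2·E₁ − 6·E₂; reading off coefficients, c₁ = [0, 2, -2] and c₂ = [2, 4, -6].
Hence T = [3, 1] ⊗ [2, 3] ⊗ [0, 2, -2] + [1, -1] ⊗ [2, -3] ⊗ [2, 4, -6], so rank(T) ≤ 2.
These bounds meet, so rank(T) = 2.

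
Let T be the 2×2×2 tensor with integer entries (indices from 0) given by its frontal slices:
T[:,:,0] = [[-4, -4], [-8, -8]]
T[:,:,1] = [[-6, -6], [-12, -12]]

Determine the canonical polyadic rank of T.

1

Lower bound: T ≠ 0 (e.g. T[0,0,0] = -4), so rank(T) ≥ 1.
Upper bound: if T = a ⊗ b ⊗ c then every fibre of T is a multiple of the corresponding factor, so read the factors off the fibres through the nonzero entry T[0,0,0] = -4.
The mode-1 fibre T[:,0,0] = [-4, -8] gives a = [1, 2] (primitive direction); the mode-2 fibre T[0,:,0] = [-4, -4] gives b = [1, 1]; then c[k] = T[0,0,k] / (a[0]·b[0]) = [-4, -6] / 1 = [-4, -6].
Expanding [1, 2] ⊗ [1, 1] ⊗ [-4, -6] reproduces all 8 entries of T, so T = [1, 2] ⊗ [1, 1] ⊗ [-4, -6] and rank(T) ≤ 1.
These bounds meet, so rank(T) = 1.
Check entry T[1,0,0] = -8: (2)·(1)·(-4) = -8.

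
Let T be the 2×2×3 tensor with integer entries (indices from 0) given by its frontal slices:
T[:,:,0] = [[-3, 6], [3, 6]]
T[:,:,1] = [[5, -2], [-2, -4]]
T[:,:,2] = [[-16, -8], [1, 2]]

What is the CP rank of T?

2

Lower bound: the mode-1 unfolding of T (rows indexed by i, columns by (j,k) = (0,0), (0,1), (0,2), (1,0), (1,1), (1,2)) is [[-3, 5, -16, 6, -2, -8], [3, -2, 1, 6, -4, 2]].
There the 2×2 minor on rows i ∈ {0, 1}, columns (j,k) ∈ {(0,0), (0,1)} is det [[-3, 5], [3, -2]] = -9 ≠ 0, so this unfolding has rank ≥ 2; CP rank is at least every unfolding rank, so rank(T) ≥ 2. (This is only a lower bound: in general the CP rank may exceed every unfolding rank, so we still need to exhibit 2 rank-1 terms summing to T.)
Upper bound — finding two terms. Write S_k = T[:,:,k] for the frontal slices: S₀ = [[-3, 6], [3, 6]], S₁ = [[5, -2], [-2, -4]], S₂ = [[-16, -8], [1, 2]].
If T = a₁ (x) b₁ (x) c₁ + a₂ (x) b₂ (x) c₂ then each S_k = c₁[k]·a₁b₁ᵀ + c₂[k]·a₂b₂ᵀ. S₀ and S₁ are linearly independent, so a₁b₁ᵀ and a₂b₂ᵀ must span the same plane of matrices: they are the rank-1 matrices of the form x·S₀ + y·S₁.
det(x·S₀ + y·S₁) is −36·x² + 60·xy − 24·y² = (-12)·(3·x − 2·y)(x − y), vanishing at (x:y) = (2:3) and (1:1).
M₁ = 2·S₀ + 3·S₁ = [[9, 6], [0, 0]] = 3·[1, 0][3, 2]ᵀ and M₂ = S₀ + S₁ = [[2, 4], [1, 2]] = [2, 1][1, 2]ᵀ, so take a₁ = [1, 0], b₁ = [3, 2], a₂ = [2, 1], b₂ = [1, 2].
Each slice is an integer combination of E₁ = a₁b₁ᵀ and E₂ = a₂b₂ᵀ: S₀ = −3·E₁ + 3·E₂, S₁ = 3·E₁ − 2·E₂, S₂ = −6·E₁ + E₂; reading off coefficients, c₁ = [-3, 3, -6] and c₂ = [3, -2, 1].
Hence T = [1, 0] (x) [3, 2] (x) [-3, 3, -6] + [2, 1] (x) [1, 2] (x) [3, -2, 1], so rank(T) ≤ 2.
These bounds meet, so rank(T) = 2.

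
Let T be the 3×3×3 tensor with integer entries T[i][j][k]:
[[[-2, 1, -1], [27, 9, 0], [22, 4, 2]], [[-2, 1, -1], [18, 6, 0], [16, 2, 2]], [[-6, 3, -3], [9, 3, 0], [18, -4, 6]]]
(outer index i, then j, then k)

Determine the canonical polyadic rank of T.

Lower bound: the mode-1 unfolding of T (rows indexed by i, columns by (j,k) = (0,0), (0,1), (0,2), (1,0), (1,1), (1,2), (2,0), (2,1), (2,2)) is [[-2, 1, -1, 27, 9, 0, 22, 4, 2], [-2, 1, -1, 18, 6, 0, 16, 2, 2], [-6, 3, -3, 9, 3, 0, 18, -4, 6]].
There the 2×2 minor on rows i ∈ {0, 1}, columns (j,k) ∈ {(0,0), (1,0)} is det [[-2, 27], [-2, 18]] = 18 ≠ 0, so this unfolding has rank ≥ 2; CP rank is at least every unfolding rank, so rank(T) ≥ 2. (Flattening ranks never certify an upper bound on CP rank; for that we must actually write T with 2 rank-1 terms.)
Upper bound — finding two terms. Write S_k = T[:,:,k] for the frontal slices: S₀ = [[-2, 27, 22], [-2, 18, 16], [-6, 9, 18]], S₁ = [[1, 9, 4], [1, 6, 2], [3, 3, -4]], S₂ = [[-1, 0, 2], [-1, 0, 2], [-3, 0, 6]].
If T = a₁ (x) b₁ (x) c₁ + a₂ (x) b₂ (x) c₂ then each S_k = c₁[k]·a₁b₁ᵀ + c₂[k]·a₂b₂ᵀ. S₀ and S₁ are linearly independent, so a₁b₁ᵀ and a₂b₂ᵀ must span the same plane of matrices: they are the rank-1 matrices of the form x·S₀ + y·S₁.
The 2×2 minor of x·S₀ + y·S₁ on rows {0,1}, columns {0,1} is 18·x² − 3·xy − 3·y² = 3·(2·x − y)(3·x + y), vanishing at (x:y) = (1:2) and (1:-3).
M₁ = S₀ + 2·S₁ = [[0, 45, 30], [0, 30, 20], [0, 15, 10]] = 5·[3, 2, 1][0, 3, 2]ᵀ and M₂ = S₀ − 3·S₁ = [[-5, 0, 10], [-5, 0, 10], [-15, 0, 30]] = (-5)·[1, 1, 3][1, 0, -2]ᵀ, so take a₁ = [3, 2, 1], b₁ = [0, 3, 2], a₂ = [1, 1, 3], b₂ = [1, 0, -2].
Each slice is an integer combination of E₁ = a₁b₁ᵀ and E₂ = a₂b₂ᵀ: S₀ = 3·E₁ − 2·E₂, S₁ = E₁ + E₂, S₂ = −E₂; reading off coefficients, c₁ = [3, 1, 0] and c₂ = [-2, 1, -1].
Hence T = [3, 2, 1] (x) [0, 3, 2] (x) [3, 1, 0] + [1, 1, 3] (x) [1, 0, -2] (x) [-2, 1, -1], so rank(T) ≤ 2.
These bounds meet, so rank(T) = 2.

2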